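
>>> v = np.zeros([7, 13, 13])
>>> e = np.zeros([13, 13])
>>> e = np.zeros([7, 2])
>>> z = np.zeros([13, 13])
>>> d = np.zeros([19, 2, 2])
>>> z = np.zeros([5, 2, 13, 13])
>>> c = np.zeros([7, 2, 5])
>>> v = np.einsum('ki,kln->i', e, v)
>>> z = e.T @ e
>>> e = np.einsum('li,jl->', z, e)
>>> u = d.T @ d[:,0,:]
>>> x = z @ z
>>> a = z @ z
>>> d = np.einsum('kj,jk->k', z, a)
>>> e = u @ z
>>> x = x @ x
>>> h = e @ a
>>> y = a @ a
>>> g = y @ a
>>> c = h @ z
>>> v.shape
(2,)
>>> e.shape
(2, 2, 2)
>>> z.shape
(2, 2)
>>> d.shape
(2,)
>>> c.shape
(2, 2, 2)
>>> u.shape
(2, 2, 2)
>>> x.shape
(2, 2)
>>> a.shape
(2, 2)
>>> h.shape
(2, 2, 2)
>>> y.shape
(2, 2)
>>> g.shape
(2, 2)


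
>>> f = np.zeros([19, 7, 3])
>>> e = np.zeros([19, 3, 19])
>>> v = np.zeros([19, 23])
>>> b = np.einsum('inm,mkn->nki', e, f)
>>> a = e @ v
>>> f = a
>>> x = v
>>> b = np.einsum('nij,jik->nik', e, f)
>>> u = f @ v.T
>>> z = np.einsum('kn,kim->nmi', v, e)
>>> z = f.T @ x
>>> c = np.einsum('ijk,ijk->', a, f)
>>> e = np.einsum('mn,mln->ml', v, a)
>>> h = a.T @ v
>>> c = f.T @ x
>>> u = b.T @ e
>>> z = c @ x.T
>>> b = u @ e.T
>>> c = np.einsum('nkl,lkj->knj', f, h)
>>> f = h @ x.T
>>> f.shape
(23, 3, 19)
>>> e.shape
(19, 3)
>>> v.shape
(19, 23)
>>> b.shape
(23, 3, 19)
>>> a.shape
(19, 3, 23)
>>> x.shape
(19, 23)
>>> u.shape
(23, 3, 3)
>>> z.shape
(23, 3, 19)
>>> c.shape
(3, 19, 23)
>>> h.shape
(23, 3, 23)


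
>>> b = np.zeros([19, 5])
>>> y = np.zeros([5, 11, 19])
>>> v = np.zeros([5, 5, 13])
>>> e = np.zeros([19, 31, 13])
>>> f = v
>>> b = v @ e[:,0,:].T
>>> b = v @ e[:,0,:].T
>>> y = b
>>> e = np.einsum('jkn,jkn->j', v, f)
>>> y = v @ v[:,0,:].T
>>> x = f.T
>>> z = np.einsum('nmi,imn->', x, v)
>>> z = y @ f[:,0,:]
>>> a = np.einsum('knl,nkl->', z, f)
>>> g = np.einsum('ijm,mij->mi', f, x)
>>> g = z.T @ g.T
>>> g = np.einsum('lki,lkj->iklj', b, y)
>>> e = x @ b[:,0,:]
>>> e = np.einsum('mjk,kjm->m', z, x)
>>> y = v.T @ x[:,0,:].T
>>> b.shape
(5, 5, 19)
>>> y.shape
(13, 5, 13)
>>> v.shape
(5, 5, 13)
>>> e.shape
(5,)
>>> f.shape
(5, 5, 13)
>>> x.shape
(13, 5, 5)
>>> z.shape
(5, 5, 13)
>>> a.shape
()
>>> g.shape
(19, 5, 5, 5)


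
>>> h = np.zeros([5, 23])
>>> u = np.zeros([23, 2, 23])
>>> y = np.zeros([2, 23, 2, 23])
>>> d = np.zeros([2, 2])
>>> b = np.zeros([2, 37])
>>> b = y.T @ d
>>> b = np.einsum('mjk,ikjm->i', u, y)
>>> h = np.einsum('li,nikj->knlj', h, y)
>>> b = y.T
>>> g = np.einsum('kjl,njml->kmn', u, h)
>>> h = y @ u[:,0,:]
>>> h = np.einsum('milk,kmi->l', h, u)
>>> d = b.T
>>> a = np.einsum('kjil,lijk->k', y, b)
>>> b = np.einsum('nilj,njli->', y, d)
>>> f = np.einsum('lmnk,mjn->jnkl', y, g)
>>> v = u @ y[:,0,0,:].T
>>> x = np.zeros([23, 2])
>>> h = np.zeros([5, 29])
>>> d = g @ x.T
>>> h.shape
(5, 29)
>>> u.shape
(23, 2, 23)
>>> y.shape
(2, 23, 2, 23)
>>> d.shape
(23, 5, 23)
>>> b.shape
()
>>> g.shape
(23, 5, 2)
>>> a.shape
(2,)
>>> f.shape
(5, 2, 23, 2)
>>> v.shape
(23, 2, 2)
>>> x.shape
(23, 2)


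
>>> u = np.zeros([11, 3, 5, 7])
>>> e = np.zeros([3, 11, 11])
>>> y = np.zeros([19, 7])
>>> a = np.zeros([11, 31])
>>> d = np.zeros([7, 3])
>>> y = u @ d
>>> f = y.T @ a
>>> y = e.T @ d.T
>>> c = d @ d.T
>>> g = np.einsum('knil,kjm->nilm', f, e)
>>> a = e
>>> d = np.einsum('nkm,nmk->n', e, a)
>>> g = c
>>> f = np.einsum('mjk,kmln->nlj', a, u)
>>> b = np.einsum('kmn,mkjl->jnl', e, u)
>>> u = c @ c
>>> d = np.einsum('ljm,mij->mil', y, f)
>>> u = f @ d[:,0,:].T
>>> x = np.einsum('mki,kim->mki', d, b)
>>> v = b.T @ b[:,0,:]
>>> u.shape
(7, 5, 7)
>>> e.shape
(3, 11, 11)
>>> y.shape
(11, 11, 7)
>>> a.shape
(3, 11, 11)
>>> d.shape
(7, 5, 11)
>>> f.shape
(7, 5, 11)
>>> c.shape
(7, 7)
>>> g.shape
(7, 7)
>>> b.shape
(5, 11, 7)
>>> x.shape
(7, 5, 11)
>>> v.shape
(7, 11, 7)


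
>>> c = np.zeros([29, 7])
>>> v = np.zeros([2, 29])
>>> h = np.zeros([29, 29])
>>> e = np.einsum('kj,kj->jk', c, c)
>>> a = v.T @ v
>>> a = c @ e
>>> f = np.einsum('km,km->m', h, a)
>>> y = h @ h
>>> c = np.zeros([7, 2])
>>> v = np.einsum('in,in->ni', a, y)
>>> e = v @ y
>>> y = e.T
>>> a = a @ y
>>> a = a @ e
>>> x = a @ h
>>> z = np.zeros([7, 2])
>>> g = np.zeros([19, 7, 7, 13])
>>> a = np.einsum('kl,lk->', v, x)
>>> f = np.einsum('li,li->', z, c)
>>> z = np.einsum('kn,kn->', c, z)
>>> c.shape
(7, 2)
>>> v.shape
(29, 29)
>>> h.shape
(29, 29)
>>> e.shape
(29, 29)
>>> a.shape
()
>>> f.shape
()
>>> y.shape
(29, 29)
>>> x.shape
(29, 29)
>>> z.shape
()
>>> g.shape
(19, 7, 7, 13)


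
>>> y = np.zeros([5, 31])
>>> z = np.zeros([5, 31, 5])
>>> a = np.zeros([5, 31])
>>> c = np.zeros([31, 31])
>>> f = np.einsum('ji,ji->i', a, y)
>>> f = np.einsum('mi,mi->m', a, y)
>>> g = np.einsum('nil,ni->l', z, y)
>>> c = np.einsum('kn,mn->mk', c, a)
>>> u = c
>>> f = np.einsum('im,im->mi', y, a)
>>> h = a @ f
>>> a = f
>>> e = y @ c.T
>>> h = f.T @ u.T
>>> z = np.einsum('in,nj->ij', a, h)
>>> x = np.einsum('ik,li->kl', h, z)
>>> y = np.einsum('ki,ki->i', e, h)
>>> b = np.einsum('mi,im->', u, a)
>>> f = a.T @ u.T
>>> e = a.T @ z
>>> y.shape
(5,)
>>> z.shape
(31, 5)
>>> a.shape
(31, 5)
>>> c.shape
(5, 31)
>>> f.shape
(5, 5)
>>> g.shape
(5,)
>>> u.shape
(5, 31)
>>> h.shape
(5, 5)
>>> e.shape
(5, 5)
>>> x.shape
(5, 31)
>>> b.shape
()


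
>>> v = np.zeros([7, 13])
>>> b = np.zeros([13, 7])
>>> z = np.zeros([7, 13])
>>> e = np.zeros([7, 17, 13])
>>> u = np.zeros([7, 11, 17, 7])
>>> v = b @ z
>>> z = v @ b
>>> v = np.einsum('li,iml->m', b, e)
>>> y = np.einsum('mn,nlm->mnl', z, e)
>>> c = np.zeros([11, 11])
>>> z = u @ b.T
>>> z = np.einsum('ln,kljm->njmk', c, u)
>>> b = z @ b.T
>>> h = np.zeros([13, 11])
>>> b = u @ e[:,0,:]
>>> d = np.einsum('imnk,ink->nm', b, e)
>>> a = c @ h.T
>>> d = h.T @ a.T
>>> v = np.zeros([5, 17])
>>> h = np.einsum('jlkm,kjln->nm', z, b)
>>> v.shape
(5, 17)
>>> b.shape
(7, 11, 17, 13)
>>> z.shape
(11, 17, 7, 7)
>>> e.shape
(7, 17, 13)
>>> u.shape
(7, 11, 17, 7)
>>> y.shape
(13, 7, 17)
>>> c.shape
(11, 11)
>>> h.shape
(13, 7)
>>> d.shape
(11, 11)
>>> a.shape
(11, 13)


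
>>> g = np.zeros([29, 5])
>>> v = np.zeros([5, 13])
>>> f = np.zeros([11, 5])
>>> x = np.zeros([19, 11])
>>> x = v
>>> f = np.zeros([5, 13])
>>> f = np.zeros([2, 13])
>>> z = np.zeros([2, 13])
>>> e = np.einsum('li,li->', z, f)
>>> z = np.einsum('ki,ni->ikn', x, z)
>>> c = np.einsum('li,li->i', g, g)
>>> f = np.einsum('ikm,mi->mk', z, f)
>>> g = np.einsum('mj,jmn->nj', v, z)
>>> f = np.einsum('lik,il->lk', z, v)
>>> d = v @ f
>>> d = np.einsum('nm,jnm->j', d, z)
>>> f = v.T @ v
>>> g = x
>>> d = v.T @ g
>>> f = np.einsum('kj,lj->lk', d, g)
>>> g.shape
(5, 13)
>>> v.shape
(5, 13)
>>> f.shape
(5, 13)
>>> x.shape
(5, 13)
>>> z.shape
(13, 5, 2)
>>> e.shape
()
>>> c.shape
(5,)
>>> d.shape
(13, 13)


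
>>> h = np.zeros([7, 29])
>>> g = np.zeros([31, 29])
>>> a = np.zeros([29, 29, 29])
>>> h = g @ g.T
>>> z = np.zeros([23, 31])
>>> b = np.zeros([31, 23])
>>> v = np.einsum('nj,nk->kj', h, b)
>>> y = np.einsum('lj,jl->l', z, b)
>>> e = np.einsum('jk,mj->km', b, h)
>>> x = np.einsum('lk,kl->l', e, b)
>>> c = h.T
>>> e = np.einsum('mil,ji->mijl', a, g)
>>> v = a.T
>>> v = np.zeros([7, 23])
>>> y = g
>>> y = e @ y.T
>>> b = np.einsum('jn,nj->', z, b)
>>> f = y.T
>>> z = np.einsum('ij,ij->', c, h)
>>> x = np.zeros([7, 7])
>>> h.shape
(31, 31)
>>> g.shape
(31, 29)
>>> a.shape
(29, 29, 29)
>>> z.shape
()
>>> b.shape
()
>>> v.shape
(7, 23)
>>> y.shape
(29, 29, 31, 31)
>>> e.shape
(29, 29, 31, 29)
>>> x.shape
(7, 7)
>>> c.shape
(31, 31)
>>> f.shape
(31, 31, 29, 29)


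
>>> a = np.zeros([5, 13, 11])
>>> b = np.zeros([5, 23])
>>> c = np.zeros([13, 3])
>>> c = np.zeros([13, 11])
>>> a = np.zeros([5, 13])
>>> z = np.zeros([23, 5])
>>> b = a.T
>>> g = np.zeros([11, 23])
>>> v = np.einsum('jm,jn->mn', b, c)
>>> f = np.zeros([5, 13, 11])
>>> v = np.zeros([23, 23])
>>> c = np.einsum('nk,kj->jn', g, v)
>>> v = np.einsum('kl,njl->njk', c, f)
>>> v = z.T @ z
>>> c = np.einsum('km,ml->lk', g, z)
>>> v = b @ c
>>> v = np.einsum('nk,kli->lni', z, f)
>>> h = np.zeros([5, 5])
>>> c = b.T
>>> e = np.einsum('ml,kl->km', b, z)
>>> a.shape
(5, 13)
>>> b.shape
(13, 5)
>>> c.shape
(5, 13)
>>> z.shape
(23, 5)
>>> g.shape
(11, 23)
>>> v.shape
(13, 23, 11)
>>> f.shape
(5, 13, 11)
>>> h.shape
(5, 5)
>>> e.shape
(23, 13)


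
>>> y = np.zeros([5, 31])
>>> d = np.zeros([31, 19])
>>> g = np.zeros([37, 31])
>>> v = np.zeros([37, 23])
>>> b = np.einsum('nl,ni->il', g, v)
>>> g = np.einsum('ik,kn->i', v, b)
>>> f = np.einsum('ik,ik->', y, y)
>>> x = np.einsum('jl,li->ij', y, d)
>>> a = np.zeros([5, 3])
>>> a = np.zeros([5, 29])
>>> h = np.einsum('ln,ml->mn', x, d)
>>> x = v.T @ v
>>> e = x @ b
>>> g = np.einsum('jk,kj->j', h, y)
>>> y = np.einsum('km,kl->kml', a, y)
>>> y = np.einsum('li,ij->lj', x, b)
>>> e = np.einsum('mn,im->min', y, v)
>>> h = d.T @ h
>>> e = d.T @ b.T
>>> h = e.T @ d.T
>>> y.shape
(23, 31)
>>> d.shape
(31, 19)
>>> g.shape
(31,)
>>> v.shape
(37, 23)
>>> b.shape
(23, 31)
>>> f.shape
()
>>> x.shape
(23, 23)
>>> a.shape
(5, 29)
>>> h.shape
(23, 31)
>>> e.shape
(19, 23)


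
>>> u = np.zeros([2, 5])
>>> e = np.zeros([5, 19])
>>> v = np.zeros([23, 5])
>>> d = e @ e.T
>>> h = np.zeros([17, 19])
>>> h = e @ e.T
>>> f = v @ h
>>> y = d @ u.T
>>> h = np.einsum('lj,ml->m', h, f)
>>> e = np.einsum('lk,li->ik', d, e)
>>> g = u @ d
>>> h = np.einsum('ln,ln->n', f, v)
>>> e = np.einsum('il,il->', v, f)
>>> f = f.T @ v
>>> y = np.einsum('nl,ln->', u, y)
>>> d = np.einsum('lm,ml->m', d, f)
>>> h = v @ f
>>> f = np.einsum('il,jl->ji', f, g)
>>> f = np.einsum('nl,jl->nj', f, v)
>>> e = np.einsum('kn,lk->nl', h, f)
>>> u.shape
(2, 5)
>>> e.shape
(5, 2)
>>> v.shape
(23, 5)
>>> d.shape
(5,)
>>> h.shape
(23, 5)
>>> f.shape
(2, 23)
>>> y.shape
()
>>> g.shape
(2, 5)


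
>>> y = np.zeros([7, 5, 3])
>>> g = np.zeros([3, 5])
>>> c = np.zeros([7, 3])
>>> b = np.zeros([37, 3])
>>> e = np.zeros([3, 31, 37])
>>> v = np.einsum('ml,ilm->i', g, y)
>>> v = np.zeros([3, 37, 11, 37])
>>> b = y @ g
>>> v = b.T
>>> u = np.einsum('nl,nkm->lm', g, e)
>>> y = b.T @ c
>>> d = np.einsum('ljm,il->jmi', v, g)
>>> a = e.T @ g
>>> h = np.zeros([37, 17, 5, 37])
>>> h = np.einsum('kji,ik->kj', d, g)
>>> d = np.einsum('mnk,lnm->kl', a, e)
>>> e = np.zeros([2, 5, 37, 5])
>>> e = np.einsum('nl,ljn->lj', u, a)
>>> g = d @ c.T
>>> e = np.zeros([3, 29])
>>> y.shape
(5, 5, 3)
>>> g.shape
(5, 7)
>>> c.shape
(7, 3)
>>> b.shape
(7, 5, 5)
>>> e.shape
(3, 29)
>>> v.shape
(5, 5, 7)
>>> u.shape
(5, 37)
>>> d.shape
(5, 3)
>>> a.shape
(37, 31, 5)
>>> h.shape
(5, 7)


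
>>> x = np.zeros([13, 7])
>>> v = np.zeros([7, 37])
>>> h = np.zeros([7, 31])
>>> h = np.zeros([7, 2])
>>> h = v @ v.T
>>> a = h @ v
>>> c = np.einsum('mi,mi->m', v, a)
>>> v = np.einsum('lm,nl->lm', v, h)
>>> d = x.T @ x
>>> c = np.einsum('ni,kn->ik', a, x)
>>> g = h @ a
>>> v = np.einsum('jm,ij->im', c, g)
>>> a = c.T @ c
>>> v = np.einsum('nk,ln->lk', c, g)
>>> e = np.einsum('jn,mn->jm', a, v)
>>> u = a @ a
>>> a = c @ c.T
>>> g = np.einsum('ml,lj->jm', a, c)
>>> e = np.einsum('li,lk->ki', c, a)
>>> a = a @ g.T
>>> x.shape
(13, 7)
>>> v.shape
(7, 13)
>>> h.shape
(7, 7)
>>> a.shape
(37, 13)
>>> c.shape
(37, 13)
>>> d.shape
(7, 7)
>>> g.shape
(13, 37)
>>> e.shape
(37, 13)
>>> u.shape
(13, 13)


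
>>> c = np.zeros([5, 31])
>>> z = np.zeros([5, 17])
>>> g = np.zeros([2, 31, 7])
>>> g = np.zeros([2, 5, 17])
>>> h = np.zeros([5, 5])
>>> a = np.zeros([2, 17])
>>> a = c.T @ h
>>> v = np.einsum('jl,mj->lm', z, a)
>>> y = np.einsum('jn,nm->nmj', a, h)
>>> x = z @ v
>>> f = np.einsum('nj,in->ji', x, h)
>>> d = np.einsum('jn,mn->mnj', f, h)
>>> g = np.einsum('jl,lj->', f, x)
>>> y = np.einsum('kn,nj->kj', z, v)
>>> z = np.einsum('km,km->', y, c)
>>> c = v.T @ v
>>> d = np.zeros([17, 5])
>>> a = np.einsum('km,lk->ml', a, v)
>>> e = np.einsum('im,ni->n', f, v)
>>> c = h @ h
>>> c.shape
(5, 5)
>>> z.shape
()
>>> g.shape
()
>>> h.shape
(5, 5)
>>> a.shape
(5, 17)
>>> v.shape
(17, 31)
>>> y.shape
(5, 31)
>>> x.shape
(5, 31)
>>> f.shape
(31, 5)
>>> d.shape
(17, 5)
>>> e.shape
(17,)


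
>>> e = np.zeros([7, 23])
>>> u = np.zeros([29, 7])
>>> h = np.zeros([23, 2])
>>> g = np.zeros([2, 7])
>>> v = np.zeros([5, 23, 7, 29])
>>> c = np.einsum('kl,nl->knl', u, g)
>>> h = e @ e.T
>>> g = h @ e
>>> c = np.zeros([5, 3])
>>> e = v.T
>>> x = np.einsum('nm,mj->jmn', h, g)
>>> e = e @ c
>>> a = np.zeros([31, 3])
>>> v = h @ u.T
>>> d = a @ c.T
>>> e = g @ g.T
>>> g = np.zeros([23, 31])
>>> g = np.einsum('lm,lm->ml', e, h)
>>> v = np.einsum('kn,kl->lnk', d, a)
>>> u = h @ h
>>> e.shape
(7, 7)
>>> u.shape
(7, 7)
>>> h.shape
(7, 7)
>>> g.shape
(7, 7)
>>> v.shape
(3, 5, 31)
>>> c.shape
(5, 3)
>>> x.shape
(23, 7, 7)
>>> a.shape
(31, 3)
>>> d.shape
(31, 5)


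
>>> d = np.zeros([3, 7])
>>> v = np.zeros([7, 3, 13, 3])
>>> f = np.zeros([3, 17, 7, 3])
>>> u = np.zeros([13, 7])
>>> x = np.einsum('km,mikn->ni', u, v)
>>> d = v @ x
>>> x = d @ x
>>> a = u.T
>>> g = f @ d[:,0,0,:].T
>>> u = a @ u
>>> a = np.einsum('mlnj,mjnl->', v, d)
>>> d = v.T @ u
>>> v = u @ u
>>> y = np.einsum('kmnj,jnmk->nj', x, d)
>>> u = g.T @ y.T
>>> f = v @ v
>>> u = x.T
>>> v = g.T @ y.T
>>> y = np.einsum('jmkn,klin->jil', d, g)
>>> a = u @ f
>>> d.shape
(3, 13, 3, 7)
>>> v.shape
(7, 7, 17, 13)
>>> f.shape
(7, 7)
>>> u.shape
(3, 13, 3, 7)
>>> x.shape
(7, 3, 13, 3)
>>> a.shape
(3, 13, 3, 7)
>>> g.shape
(3, 17, 7, 7)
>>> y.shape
(3, 7, 17)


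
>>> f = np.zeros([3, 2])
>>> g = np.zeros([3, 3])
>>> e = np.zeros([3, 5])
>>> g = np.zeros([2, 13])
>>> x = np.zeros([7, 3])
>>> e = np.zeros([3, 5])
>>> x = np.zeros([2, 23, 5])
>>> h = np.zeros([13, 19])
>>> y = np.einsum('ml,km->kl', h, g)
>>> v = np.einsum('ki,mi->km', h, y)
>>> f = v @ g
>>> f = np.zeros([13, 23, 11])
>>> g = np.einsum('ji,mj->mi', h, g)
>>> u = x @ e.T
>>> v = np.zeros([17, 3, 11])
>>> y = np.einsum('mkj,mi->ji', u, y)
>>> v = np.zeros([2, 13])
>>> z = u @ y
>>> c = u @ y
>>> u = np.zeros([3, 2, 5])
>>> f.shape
(13, 23, 11)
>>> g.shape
(2, 19)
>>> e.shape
(3, 5)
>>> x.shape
(2, 23, 5)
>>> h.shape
(13, 19)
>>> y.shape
(3, 19)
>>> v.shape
(2, 13)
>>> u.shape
(3, 2, 5)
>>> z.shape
(2, 23, 19)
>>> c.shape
(2, 23, 19)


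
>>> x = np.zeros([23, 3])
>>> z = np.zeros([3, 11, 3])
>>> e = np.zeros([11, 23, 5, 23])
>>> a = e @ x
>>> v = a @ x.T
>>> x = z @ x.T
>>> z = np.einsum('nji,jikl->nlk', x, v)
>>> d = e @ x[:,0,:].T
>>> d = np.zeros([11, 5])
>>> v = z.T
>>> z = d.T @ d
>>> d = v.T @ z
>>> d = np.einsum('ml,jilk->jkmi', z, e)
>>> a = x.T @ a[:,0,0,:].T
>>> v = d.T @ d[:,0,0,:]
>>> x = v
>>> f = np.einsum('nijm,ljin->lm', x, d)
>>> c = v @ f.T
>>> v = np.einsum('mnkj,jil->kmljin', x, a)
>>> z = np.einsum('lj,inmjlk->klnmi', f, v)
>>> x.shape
(23, 5, 23, 23)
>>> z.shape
(5, 11, 23, 11, 23)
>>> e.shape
(11, 23, 5, 23)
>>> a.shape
(23, 11, 11)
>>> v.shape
(23, 23, 11, 23, 11, 5)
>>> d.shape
(11, 23, 5, 23)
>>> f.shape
(11, 23)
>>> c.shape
(23, 5, 23, 11)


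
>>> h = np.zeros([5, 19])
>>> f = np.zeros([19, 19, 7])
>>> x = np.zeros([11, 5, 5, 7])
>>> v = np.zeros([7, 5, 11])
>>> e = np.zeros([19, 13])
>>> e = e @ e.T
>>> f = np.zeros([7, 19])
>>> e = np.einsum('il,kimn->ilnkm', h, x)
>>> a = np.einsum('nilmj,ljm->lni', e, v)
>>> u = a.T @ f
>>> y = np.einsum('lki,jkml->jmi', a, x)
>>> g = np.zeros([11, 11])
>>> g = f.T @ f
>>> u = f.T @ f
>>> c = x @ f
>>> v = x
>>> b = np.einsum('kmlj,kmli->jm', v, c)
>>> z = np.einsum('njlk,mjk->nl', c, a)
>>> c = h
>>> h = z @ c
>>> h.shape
(11, 19)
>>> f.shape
(7, 19)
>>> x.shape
(11, 5, 5, 7)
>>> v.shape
(11, 5, 5, 7)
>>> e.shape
(5, 19, 7, 11, 5)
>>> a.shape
(7, 5, 19)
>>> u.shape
(19, 19)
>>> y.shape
(11, 5, 19)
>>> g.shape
(19, 19)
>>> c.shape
(5, 19)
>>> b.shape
(7, 5)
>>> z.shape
(11, 5)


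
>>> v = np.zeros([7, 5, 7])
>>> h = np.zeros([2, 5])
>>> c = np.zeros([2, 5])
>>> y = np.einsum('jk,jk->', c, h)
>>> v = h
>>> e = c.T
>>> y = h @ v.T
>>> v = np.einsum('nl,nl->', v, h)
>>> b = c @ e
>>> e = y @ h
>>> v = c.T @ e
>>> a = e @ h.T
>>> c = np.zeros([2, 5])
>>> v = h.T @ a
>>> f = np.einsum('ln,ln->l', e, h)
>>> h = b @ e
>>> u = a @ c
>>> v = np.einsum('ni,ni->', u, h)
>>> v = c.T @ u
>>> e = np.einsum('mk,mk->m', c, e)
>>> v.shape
(5, 5)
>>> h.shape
(2, 5)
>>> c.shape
(2, 5)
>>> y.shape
(2, 2)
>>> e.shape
(2,)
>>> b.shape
(2, 2)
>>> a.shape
(2, 2)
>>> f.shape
(2,)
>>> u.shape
(2, 5)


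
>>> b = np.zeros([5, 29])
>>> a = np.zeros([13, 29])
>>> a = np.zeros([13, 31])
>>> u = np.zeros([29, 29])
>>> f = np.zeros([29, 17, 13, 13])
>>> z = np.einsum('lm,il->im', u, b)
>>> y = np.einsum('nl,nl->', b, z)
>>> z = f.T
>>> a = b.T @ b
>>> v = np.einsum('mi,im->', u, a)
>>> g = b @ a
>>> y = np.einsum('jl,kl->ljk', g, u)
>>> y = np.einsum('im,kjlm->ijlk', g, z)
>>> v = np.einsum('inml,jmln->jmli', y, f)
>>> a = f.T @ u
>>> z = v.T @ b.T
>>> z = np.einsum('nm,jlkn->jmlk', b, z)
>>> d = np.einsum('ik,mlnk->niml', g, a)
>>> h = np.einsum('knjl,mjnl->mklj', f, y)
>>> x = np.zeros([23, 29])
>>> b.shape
(5, 29)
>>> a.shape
(13, 13, 17, 29)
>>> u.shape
(29, 29)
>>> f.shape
(29, 17, 13, 13)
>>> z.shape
(5, 29, 13, 17)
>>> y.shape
(5, 13, 17, 13)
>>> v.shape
(29, 17, 13, 5)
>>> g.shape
(5, 29)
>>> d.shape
(17, 5, 13, 13)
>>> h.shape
(5, 29, 13, 13)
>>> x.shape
(23, 29)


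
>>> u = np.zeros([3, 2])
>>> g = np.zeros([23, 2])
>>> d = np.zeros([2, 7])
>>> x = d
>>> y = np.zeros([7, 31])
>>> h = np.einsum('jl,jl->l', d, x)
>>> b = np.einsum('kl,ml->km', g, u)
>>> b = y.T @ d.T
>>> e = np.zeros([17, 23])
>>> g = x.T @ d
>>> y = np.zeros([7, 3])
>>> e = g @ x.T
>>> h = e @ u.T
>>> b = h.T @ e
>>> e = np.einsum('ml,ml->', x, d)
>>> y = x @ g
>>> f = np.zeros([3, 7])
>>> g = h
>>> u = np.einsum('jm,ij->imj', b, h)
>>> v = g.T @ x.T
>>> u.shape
(7, 2, 3)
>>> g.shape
(7, 3)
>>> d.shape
(2, 7)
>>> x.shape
(2, 7)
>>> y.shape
(2, 7)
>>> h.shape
(7, 3)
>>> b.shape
(3, 2)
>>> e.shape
()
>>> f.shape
(3, 7)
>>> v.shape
(3, 2)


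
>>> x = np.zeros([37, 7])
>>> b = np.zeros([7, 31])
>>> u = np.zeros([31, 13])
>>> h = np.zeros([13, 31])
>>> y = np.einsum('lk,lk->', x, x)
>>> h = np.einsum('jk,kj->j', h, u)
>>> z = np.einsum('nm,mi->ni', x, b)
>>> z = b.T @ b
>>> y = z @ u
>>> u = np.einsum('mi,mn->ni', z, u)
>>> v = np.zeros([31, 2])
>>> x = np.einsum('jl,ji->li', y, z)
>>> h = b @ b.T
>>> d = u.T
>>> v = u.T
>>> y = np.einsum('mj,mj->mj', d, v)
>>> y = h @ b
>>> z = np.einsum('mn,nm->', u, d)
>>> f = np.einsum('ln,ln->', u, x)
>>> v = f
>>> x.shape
(13, 31)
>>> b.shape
(7, 31)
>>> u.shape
(13, 31)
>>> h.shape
(7, 7)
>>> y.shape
(7, 31)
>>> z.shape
()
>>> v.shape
()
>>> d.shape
(31, 13)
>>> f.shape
()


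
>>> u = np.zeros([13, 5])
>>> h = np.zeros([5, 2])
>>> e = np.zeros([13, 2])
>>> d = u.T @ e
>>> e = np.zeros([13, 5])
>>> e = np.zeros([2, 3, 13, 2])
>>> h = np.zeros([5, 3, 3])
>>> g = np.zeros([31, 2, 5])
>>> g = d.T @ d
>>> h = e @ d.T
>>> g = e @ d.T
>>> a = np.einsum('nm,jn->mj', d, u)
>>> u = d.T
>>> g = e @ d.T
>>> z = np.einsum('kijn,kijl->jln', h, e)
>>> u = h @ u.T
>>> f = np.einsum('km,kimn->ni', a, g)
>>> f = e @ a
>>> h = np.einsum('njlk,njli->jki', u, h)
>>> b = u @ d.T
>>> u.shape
(2, 3, 13, 2)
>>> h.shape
(3, 2, 5)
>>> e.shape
(2, 3, 13, 2)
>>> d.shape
(5, 2)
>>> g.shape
(2, 3, 13, 5)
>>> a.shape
(2, 13)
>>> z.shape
(13, 2, 5)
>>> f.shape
(2, 3, 13, 13)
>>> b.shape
(2, 3, 13, 5)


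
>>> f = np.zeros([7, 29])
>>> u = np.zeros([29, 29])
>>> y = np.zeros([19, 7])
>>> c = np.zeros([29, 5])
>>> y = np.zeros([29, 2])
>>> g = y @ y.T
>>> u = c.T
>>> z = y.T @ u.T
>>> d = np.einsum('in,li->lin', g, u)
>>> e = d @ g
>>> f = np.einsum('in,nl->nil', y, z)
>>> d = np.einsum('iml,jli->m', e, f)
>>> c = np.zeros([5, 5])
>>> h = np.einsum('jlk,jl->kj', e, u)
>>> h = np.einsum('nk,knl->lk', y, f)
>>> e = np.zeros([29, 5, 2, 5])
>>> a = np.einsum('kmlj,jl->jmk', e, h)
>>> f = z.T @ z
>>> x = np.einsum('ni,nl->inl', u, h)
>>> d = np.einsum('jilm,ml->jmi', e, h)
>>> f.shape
(5, 5)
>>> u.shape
(5, 29)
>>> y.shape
(29, 2)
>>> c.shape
(5, 5)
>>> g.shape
(29, 29)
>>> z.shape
(2, 5)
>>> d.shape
(29, 5, 5)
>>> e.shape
(29, 5, 2, 5)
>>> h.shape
(5, 2)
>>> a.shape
(5, 5, 29)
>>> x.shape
(29, 5, 2)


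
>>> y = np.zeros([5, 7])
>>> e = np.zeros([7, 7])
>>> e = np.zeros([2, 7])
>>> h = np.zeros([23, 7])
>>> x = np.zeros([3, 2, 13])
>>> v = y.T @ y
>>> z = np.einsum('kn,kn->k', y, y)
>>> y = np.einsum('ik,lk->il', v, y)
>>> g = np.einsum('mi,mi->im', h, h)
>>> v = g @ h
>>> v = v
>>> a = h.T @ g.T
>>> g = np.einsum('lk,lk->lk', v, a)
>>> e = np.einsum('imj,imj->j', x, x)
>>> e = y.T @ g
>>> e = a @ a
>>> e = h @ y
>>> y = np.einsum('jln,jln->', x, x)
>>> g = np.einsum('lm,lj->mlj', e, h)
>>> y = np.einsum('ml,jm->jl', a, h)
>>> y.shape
(23, 7)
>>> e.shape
(23, 5)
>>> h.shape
(23, 7)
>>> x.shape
(3, 2, 13)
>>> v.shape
(7, 7)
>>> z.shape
(5,)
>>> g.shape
(5, 23, 7)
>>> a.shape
(7, 7)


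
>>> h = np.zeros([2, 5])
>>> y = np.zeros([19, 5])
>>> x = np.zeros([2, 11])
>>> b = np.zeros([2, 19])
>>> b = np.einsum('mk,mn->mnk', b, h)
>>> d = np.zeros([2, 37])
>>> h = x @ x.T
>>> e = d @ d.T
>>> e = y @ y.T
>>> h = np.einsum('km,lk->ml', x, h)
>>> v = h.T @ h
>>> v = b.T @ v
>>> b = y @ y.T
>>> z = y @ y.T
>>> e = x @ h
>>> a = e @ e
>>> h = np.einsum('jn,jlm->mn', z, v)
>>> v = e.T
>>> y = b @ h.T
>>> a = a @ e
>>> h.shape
(2, 19)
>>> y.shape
(19, 2)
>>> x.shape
(2, 11)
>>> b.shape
(19, 19)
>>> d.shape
(2, 37)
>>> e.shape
(2, 2)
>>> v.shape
(2, 2)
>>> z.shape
(19, 19)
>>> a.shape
(2, 2)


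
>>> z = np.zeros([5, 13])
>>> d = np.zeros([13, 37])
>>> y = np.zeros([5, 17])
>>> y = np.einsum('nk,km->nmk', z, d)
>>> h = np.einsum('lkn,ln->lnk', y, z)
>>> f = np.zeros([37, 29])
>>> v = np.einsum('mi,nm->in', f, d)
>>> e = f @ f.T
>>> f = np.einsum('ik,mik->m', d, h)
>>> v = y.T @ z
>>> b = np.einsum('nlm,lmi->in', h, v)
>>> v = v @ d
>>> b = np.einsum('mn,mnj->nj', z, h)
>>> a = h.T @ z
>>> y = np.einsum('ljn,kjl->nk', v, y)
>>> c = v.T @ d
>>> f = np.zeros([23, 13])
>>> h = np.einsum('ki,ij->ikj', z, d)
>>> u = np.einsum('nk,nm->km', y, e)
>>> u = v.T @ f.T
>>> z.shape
(5, 13)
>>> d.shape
(13, 37)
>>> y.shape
(37, 5)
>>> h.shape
(13, 5, 37)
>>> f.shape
(23, 13)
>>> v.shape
(13, 37, 37)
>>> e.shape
(37, 37)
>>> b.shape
(13, 37)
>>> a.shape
(37, 13, 13)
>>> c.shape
(37, 37, 37)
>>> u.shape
(37, 37, 23)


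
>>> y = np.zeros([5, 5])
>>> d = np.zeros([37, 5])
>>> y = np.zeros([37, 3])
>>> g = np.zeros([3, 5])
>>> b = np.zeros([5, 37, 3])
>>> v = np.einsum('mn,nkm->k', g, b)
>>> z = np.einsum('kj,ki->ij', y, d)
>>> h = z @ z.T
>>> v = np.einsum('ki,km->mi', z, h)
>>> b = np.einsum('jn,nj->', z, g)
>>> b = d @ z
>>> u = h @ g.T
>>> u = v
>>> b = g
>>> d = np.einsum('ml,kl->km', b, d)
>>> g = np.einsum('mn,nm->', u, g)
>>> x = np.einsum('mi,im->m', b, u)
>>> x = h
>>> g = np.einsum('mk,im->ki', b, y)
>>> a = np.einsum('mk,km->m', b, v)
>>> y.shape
(37, 3)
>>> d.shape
(37, 3)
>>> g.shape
(5, 37)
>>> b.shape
(3, 5)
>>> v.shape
(5, 3)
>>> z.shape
(5, 3)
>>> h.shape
(5, 5)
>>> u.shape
(5, 3)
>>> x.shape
(5, 5)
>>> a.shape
(3,)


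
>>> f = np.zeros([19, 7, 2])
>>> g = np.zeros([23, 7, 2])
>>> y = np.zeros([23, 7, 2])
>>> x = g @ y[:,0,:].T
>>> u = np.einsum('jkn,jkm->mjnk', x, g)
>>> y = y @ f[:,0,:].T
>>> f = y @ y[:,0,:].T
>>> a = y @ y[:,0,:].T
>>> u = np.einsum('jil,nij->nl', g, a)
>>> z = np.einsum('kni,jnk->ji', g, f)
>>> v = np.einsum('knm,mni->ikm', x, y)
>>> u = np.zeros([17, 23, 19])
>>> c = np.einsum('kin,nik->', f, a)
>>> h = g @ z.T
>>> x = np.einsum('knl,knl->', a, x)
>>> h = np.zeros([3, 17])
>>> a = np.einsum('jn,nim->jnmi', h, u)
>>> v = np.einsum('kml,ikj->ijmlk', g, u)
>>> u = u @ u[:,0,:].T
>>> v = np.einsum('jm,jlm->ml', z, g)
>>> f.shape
(23, 7, 23)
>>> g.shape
(23, 7, 2)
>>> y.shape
(23, 7, 19)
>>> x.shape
()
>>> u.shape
(17, 23, 17)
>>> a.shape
(3, 17, 19, 23)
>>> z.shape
(23, 2)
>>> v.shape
(2, 7)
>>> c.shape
()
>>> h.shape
(3, 17)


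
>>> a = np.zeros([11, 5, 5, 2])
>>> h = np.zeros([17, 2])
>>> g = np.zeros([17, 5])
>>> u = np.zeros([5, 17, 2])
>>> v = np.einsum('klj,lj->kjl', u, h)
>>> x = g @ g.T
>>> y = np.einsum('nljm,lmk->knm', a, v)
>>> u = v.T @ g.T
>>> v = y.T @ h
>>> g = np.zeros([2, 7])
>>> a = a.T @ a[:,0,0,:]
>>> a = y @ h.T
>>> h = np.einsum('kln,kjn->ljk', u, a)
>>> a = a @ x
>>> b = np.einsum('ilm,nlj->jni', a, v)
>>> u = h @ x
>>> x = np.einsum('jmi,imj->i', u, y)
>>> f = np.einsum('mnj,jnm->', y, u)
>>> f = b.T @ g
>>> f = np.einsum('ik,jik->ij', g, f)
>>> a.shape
(17, 11, 17)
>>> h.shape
(2, 11, 17)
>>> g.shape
(2, 7)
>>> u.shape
(2, 11, 17)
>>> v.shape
(2, 11, 2)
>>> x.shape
(17,)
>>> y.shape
(17, 11, 2)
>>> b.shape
(2, 2, 17)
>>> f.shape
(2, 17)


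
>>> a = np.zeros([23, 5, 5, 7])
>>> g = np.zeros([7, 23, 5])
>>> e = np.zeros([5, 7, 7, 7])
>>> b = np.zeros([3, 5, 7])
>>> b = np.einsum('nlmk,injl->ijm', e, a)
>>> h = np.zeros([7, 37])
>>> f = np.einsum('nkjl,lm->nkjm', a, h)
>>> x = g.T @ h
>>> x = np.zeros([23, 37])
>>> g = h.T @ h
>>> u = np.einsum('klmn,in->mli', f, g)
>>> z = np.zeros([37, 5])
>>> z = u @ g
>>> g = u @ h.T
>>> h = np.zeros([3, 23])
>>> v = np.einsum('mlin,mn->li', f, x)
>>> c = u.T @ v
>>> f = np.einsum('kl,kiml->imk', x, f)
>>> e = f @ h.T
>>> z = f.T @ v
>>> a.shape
(23, 5, 5, 7)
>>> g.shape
(5, 5, 7)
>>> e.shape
(5, 5, 3)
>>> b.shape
(23, 5, 7)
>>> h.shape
(3, 23)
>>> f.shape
(5, 5, 23)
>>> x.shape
(23, 37)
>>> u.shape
(5, 5, 37)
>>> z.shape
(23, 5, 5)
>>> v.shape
(5, 5)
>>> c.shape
(37, 5, 5)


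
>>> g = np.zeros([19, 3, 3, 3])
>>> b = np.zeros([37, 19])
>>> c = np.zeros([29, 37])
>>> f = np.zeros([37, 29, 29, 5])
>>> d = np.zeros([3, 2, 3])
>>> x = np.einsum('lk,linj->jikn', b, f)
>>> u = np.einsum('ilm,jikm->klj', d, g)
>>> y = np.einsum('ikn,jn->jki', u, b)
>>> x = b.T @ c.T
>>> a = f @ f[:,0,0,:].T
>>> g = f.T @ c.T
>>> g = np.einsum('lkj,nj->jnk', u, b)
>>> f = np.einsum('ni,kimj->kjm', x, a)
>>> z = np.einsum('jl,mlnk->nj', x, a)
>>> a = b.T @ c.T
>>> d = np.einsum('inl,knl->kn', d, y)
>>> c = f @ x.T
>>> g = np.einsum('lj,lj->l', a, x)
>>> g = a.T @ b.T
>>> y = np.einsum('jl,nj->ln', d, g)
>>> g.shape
(29, 37)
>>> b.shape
(37, 19)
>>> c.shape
(37, 37, 19)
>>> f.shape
(37, 37, 29)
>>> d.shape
(37, 2)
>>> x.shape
(19, 29)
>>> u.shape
(3, 2, 19)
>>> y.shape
(2, 29)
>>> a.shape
(19, 29)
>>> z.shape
(29, 19)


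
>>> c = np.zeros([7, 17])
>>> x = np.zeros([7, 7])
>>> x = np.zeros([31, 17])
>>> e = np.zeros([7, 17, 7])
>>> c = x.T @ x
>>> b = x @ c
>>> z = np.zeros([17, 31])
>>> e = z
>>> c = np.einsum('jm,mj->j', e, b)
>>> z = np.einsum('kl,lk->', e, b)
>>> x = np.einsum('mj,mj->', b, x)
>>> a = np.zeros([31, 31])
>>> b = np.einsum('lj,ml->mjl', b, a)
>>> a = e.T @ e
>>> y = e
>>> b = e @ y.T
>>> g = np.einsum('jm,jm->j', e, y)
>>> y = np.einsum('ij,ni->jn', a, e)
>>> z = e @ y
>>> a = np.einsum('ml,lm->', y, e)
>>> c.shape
(17,)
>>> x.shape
()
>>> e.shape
(17, 31)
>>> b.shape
(17, 17)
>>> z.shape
(17, 17)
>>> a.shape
()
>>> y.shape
(31, 17)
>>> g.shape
(17,)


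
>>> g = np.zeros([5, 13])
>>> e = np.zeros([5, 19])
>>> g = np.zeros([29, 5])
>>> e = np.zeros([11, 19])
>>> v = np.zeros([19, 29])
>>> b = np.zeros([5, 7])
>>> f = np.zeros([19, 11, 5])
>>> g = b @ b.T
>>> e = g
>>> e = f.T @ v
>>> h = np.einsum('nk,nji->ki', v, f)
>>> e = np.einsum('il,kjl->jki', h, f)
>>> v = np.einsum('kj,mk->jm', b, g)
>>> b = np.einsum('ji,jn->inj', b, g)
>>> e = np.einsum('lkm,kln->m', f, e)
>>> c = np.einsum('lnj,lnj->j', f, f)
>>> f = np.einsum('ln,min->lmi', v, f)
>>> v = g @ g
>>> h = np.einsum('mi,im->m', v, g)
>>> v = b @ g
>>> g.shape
(5, 5)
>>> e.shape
(5,)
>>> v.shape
(7, 5, 5)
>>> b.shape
(7, 5, 5)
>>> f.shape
(7, 19, 11)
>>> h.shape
(5,)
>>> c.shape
(5,)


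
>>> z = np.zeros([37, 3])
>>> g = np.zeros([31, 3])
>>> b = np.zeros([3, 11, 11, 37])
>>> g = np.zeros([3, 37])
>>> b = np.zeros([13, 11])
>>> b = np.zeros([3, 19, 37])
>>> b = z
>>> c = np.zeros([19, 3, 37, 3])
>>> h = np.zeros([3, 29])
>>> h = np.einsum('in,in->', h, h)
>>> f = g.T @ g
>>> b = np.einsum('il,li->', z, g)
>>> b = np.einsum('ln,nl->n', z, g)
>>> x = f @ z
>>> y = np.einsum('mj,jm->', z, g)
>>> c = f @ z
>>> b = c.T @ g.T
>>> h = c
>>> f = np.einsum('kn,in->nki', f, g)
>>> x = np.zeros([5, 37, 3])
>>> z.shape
(37, 3)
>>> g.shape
(3, 37)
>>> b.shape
(3, 3)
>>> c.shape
(37, 3)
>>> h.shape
(37, 3)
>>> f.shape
(37, 37, 3)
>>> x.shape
(5, 37, 3)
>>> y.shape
()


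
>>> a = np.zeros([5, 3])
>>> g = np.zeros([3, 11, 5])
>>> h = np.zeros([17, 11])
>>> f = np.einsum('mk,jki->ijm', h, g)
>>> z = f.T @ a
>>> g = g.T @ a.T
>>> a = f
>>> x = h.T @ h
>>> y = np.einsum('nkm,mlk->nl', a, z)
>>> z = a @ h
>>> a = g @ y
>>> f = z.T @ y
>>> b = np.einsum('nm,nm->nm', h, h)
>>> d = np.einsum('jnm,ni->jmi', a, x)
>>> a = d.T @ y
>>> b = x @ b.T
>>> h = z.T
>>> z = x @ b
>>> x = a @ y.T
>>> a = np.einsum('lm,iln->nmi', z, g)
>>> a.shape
(5, 17, 5)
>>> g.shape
(5, 11, 5)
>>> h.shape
(11, 3, 5)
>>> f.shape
(11, 3, 3)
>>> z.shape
(11, 17)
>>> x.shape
(11, 3, 5)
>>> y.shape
(5, 3)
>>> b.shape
(11, 17)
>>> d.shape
(5, 3, 11)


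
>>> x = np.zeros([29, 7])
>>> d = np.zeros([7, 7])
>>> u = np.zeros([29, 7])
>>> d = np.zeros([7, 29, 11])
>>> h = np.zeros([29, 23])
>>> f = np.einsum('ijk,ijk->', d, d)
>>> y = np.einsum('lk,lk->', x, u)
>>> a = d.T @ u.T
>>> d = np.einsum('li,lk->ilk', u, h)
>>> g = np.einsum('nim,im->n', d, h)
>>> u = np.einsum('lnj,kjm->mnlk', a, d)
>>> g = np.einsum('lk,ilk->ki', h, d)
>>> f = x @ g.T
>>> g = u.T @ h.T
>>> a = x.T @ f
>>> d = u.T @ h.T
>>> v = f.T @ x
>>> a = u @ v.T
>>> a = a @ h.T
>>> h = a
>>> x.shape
(29, 7)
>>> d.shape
(7, 11, 29, 29)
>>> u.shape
(23, 29, 11, 7)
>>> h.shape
(23, 29, 11, 29)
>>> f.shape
(29, 23)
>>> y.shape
()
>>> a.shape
(23, 29, 11, 29)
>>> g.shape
(7, 11, 29, 29)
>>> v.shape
(23, 7)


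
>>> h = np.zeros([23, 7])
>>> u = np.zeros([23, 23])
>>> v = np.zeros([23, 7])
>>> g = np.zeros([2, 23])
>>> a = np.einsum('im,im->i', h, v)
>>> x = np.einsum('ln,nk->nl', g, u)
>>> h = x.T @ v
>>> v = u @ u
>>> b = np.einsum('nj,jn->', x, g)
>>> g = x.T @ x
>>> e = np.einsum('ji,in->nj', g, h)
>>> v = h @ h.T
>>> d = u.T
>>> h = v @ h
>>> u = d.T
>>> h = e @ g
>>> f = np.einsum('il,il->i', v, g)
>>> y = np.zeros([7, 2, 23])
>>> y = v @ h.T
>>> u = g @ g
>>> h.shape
(7, 2)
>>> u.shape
(2, 2)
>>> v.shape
(2, 2)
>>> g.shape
(2, 2)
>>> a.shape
(23,)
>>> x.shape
(23, 2)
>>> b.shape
()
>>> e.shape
(7, 2)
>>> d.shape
(23, 23)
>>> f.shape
(2,)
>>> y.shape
(2, 7)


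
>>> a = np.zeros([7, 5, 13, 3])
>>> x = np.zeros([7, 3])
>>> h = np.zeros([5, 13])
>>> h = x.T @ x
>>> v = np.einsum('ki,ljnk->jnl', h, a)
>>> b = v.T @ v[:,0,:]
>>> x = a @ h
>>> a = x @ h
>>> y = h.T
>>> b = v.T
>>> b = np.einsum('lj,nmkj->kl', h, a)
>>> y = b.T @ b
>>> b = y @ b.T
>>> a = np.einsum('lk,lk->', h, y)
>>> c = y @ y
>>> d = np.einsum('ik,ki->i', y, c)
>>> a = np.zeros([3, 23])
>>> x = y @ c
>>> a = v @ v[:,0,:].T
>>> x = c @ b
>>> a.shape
(5, 13, 5)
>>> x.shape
(3, 13)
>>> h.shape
(3, 3)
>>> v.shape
(5, 13, 7)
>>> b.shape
(3, 13)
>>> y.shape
(3, 3)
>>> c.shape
(3, 3)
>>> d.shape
(3,)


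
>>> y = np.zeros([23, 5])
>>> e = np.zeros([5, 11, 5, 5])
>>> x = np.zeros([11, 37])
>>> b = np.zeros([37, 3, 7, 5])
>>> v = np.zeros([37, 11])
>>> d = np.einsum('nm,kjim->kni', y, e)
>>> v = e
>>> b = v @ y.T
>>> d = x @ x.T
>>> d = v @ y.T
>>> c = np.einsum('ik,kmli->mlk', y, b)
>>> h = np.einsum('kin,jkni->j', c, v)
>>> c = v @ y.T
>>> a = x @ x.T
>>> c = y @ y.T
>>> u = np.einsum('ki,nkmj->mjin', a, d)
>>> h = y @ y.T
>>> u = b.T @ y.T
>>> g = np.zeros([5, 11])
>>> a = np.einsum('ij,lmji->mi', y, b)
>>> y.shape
(23, 5)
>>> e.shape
(5, 11, 5, 5)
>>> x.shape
(11, 37)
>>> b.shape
(5, 11, 5, 23)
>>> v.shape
(5, 11, 5, 5)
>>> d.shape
(5, 11, 5, 23)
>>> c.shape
(23, 23)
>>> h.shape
(23, 23)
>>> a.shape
(11, 23)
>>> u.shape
(23, 5, 11, 23)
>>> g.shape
(5, 11)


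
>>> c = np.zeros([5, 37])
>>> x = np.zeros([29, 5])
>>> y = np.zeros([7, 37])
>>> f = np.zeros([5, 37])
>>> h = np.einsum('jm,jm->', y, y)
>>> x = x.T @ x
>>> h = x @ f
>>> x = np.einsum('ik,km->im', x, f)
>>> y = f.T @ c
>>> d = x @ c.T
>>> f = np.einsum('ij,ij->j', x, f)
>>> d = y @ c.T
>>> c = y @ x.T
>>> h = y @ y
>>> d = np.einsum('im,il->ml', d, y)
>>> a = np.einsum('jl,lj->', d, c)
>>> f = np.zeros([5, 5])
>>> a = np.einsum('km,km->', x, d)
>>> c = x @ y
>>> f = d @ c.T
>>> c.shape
(5, 37)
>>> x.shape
(5, 37)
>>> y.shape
(37, 37)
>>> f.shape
(5, 5)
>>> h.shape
(37, 37)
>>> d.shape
(5, 37)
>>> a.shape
()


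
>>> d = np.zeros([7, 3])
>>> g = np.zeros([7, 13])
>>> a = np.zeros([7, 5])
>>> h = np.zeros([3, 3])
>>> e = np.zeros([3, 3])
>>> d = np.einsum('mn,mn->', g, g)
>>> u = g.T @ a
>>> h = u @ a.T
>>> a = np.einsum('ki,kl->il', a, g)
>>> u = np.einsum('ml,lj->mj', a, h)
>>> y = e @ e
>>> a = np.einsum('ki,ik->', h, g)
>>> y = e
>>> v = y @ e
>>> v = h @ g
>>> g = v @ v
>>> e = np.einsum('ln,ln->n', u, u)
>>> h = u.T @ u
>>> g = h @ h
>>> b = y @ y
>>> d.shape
()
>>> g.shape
(7, 7)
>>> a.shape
()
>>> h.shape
(7, 7)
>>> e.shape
(7,)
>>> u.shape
(5, 7)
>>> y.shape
(3, 3)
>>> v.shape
(13, 13)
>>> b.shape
(3, 3)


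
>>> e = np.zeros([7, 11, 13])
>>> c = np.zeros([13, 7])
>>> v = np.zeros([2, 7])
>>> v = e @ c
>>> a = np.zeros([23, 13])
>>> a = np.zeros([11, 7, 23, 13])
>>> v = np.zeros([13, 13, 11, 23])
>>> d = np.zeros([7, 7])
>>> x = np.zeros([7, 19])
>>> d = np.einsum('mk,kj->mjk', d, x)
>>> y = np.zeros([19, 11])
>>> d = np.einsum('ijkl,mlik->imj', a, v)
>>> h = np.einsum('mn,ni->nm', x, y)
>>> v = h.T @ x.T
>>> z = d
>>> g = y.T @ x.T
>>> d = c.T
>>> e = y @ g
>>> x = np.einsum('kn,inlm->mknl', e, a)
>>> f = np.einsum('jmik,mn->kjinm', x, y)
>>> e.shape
(19, 7)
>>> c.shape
(13, 7)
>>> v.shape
(7, 7)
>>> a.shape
(11, 7, 23, 13)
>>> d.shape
(7, 13)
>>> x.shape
(13, 19, 7, 23)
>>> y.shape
(19, 11)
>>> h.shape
(19, 7)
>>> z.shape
(11, 13, 7)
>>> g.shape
(11, 7)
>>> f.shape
(23, 13, 7, 11, 19)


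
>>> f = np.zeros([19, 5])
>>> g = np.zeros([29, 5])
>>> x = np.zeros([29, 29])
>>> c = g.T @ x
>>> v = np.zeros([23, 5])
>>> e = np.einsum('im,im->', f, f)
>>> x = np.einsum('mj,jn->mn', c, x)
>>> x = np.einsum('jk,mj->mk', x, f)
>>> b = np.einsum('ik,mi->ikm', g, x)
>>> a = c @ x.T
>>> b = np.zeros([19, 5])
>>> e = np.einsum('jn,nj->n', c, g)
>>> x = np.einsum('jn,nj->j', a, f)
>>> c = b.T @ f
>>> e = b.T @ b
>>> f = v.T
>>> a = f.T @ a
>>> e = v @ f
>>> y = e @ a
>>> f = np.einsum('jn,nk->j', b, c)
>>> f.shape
(19,)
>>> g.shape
(29, 5)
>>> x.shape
(5,)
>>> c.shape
(5, 5)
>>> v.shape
(23, 5)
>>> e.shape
(23, 23)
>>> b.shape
(19, 5)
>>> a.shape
(23, 19)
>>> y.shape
(23, 19)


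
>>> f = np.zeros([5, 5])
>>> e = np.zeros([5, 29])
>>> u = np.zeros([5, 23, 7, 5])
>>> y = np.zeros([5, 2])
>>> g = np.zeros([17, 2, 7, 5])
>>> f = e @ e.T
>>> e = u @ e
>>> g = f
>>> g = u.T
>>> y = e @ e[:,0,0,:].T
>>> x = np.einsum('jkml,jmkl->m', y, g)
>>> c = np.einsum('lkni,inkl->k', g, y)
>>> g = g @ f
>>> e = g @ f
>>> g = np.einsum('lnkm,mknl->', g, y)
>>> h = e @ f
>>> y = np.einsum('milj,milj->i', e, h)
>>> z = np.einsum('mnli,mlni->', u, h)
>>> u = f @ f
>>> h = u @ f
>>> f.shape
(5, 5)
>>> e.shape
(5, 7, 23, 5)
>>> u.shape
(5, 5)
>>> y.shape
(7,)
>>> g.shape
()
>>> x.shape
(7,)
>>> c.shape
(7,)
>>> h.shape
(5, 5)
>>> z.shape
()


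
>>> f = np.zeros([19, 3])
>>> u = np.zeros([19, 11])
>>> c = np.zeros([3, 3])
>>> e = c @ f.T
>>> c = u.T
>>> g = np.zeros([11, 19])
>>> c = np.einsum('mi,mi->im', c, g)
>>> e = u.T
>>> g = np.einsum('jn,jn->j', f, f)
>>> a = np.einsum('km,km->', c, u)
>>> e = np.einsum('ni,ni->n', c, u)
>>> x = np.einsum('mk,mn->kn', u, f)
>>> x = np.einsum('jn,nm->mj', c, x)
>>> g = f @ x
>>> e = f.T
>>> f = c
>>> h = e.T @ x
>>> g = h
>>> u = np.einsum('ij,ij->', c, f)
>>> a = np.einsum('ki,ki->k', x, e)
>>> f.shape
(19, 11)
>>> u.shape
()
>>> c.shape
(19, 11)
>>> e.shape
(3, 19)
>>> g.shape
(19, 19)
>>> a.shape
(3,)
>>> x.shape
(3, 19)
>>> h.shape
(19, 19)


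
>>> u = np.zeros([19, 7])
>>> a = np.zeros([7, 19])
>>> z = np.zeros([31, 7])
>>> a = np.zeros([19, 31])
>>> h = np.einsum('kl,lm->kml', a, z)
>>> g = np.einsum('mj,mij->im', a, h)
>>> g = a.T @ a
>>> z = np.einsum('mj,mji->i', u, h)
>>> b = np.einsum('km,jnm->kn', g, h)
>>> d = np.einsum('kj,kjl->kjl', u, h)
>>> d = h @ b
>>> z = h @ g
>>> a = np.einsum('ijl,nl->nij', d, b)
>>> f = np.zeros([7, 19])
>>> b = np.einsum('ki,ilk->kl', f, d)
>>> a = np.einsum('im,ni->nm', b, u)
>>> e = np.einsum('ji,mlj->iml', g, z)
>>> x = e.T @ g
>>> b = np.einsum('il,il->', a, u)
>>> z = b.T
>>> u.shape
(19, 7)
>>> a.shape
(19, 7)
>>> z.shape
()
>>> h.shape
(19, 7, 31)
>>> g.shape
(31, 31)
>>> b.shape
()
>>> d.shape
(19, 7, 7)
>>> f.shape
(7, 19)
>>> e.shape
(31, 19, 7)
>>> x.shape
(7, 19, 31)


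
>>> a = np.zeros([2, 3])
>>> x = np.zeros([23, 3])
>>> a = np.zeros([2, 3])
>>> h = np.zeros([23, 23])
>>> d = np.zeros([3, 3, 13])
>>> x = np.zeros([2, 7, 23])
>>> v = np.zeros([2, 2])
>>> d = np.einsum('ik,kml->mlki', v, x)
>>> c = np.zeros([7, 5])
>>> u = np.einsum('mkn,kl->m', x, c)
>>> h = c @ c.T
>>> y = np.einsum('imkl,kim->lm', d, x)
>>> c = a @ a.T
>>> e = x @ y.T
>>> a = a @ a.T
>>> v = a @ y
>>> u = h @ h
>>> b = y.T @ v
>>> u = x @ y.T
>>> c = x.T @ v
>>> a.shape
(2, 2)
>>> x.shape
(2, 7, 23)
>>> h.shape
(7, 7)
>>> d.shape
(7, 23, 2, 2)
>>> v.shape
(2, 23)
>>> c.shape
(23, 7, 23)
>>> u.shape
(2, 7, 2)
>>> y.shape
(2, 23)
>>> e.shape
(2, 7, 2)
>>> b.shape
(23, 23)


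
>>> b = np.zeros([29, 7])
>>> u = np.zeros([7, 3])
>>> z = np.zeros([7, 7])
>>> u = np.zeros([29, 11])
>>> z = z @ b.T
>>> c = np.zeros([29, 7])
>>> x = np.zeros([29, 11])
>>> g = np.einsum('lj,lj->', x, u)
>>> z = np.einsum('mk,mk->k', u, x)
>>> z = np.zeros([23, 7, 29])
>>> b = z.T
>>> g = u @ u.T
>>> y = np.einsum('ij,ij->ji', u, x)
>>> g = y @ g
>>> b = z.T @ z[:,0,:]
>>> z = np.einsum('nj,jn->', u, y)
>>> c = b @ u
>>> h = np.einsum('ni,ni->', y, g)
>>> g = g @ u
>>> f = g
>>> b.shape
(29, 7, 29)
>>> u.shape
(29, 11)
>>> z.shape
()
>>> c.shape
(29, 7, 11)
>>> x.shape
(29, 11)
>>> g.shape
(11, 11)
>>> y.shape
(11, 29)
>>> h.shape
()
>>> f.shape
(11, 11)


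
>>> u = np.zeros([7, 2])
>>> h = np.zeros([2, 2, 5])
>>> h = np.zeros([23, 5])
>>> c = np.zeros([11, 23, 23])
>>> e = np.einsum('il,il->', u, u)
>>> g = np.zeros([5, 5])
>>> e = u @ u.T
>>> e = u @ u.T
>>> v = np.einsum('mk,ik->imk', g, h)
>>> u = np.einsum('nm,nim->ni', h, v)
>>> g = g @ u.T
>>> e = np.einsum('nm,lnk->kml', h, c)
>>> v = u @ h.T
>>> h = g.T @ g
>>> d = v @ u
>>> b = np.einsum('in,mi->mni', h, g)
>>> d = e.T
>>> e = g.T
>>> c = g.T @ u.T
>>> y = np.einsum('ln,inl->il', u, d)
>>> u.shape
(23, 5)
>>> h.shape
(23, 23)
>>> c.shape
(23, 23)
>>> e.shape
(23, 5)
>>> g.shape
(5, 23)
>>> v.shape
(23, 23)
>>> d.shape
(11, 5, 23)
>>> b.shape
(5, 23, 23)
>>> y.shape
(11, 23)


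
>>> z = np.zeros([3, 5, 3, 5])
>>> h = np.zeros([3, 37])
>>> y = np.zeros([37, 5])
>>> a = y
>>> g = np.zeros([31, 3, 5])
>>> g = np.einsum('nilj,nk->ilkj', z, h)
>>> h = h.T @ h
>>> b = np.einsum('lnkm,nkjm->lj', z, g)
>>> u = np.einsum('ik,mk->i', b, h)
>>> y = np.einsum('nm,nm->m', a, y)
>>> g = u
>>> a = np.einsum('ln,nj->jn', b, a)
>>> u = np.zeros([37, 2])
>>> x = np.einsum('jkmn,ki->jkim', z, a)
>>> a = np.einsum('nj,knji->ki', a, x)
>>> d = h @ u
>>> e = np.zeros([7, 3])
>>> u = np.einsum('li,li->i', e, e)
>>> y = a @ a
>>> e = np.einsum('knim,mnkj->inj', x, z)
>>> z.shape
(3, 5, 3, 5)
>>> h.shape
(37, 37)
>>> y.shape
(3, 3)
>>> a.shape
(3, 3)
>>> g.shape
(3,)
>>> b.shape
(3, 37)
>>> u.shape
(3,)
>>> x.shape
(3, 5, 37, 3)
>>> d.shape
(37, 2)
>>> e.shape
(37, 5, 5)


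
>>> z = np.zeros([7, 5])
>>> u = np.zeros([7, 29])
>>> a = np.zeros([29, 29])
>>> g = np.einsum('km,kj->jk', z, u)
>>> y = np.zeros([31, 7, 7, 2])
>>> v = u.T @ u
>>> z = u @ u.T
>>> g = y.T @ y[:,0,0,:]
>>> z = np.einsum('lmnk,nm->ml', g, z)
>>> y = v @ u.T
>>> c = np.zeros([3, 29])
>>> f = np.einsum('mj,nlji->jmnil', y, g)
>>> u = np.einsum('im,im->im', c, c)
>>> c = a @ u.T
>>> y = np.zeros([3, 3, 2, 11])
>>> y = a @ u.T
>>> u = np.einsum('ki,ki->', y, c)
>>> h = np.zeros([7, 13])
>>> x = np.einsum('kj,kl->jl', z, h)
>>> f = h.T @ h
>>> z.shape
(7, 2)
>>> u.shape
()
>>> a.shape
(29, 29)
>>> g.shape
(2, 7, 7, 2)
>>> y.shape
(29, 3)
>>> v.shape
(29, 29)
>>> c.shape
(29, 3)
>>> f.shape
(13, 13)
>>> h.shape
(7, 13)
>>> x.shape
(2, 13)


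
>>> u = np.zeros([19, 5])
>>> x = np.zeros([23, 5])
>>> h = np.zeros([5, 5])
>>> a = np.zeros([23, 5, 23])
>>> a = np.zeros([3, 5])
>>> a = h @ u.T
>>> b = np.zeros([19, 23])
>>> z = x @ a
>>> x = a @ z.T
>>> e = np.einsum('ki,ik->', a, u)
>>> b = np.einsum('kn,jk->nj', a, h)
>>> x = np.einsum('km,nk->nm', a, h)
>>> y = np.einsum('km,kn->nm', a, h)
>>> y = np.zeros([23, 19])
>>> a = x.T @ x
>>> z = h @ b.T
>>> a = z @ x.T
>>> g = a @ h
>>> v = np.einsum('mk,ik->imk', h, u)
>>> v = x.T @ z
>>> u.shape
(19, 5)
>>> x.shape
(5, 19)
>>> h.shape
(5, 5)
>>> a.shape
(5, 5)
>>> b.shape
(19, 5)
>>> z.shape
(5, 19)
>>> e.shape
()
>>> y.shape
(23, 19)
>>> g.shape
(5, 5)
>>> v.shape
(19, 19)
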